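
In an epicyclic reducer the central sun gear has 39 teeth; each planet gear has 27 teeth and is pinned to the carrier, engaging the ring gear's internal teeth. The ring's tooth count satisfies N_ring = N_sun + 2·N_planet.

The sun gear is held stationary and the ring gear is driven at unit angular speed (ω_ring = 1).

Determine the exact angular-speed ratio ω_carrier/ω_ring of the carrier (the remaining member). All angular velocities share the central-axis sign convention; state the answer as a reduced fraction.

31/44

N_ring = 39 + 2·27 = 93
39(ω_s−ω_c) = −93(ω_r−ω_c),  ω_s=0, ω_r=1
39(0−ω_c) = −93(1−ω_c)  ⇒  132ω_c = 93  ⇒  ω_c = 31/44
ω_c/ω_r = 31/44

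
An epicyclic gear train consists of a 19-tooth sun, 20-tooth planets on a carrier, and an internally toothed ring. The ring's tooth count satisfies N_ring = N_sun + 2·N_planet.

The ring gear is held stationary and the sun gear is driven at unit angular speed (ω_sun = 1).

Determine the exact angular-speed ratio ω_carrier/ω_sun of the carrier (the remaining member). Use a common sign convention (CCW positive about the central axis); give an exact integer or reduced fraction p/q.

19/78

N_ring = 19 + 2·20 = 59
19(ω_s−ω_c) = −59(ω_r−ω_c),  ω_r=0, ω_s=1
19(1−ω_c) = −59(0−ω_c)  ⇒  78ω_c = 19  ⇒  ω_c = 19/78
ω_c/ω_s = 19/78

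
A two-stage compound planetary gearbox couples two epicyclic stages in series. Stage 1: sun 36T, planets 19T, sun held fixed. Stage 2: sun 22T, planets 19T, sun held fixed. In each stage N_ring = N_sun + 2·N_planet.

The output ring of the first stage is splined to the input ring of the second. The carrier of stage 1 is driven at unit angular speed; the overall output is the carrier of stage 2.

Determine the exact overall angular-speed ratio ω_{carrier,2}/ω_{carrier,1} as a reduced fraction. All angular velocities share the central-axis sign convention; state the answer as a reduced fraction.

Stage 1: N_ring = 36 + 2·19 = 74
Stage 1: 36(ω_s−ω_c) = −74(ω_r−ω_c),  ω_s=0, ω_c=1
Stage 1: ω_r = 1 − (36/74)(0−1) = 55/37
  ⇒ ω_r¹/ω_c¹ = 55/37
Stage 2: N_ring = 22 + 2·19 = 60
Stage 2: 22(ω_s−ω_c) = −60(ω_r−ω_c),  ω_s=0, ω_r=1
Stage 2: 22(0−ω_c) = −60(1−ω_c)  ⇒  82ω_c = 60  ⇒  ω_c = 30/41
  ⇒ ω_c²/ω_r² = 30/41
Coupling ω_r² = ω_r¹ ⇒ overall = 55/37 × 30/41 = 1650/1517

1650/1517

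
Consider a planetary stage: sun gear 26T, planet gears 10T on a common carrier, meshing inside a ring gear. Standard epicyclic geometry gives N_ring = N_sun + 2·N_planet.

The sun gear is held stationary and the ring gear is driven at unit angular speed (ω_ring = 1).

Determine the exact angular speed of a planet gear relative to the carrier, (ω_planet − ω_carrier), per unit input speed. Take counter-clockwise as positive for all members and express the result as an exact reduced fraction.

299/180

N_ring = 26 + 2·10 = 46
26(ω_s−ω_c) = −46(ω_r−ω_c),  ω_s=0, ω_r=1
26(0−ω_c) = −46(1−ω_c)  ⇒  72ω_c = 46  ⇒  ω_c = 23/36
sun–planet: 26·(0−23/36) = −10·(ω_p−ω_c)  ⇒  ω_p−ω_c = −(26/10)·(-23/36) = 299/180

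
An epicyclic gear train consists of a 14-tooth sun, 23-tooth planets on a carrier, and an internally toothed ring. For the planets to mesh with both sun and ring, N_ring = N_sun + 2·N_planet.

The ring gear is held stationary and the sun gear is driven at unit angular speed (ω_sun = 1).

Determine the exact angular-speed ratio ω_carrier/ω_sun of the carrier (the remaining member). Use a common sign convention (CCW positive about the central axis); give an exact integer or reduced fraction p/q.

7/37

N_ring = 14 + 2·23 = 60
14(ω_s−ω_c) = −60(ω_r−ω_c),  ω_r=0, ω_s=1
14(1−ω_c) = −60(0−ω_c)  ⇒  74ω_c = 14  ⇒  ω_c = 7/37
ω_c/ω_s = 7/37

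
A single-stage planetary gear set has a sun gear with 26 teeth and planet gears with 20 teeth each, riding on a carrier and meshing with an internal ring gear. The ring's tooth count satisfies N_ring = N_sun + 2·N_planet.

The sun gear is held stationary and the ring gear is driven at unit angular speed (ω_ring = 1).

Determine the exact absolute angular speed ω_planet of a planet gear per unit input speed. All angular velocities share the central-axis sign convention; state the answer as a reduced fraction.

33/20

N_ring = 26 + 2·20 = 66
26(ω_s−ω_c) = −66(ω_r−ω_c),  ω_s=0, ω_r=1
26(0−ω_c) = −66(1−ω_c)  ⇒  92ω_c = 66  ⇒  ω_c = 33/46
sun–planet: 26·(0−33/46) = −20·(ω_p−ω_c)  ⇒  ω_p−ω_c = −(26/20)·(-33/46) = 429/460
ω_p = 33/46 + 429/460 = 33/20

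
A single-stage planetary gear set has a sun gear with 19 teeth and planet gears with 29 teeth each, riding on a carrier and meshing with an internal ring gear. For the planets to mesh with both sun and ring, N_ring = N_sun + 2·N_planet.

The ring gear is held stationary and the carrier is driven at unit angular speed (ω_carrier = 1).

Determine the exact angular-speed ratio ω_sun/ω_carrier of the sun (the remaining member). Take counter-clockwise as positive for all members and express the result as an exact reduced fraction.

96/19

N_ring = 19 + 2·29 = 77
19(ω_s−ω_c) = −77(ω_r−ω_c),  ω_r=0, ω_c=1
ω_s = 1 − (77/19)(0−1) = 96/19
ω_s/ω_c = 96/19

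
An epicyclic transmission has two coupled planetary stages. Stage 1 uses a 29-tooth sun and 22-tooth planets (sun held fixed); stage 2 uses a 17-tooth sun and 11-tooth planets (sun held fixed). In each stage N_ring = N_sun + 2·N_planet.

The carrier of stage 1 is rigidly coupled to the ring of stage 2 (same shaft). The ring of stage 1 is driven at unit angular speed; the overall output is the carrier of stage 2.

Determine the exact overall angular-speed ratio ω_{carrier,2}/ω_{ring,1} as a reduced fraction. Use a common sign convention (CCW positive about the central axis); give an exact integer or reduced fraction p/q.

Stage 1: N_ring = 29 + 2·22 = 73
Stage 1: 29(ω_s−ω_c) = −73(ω_r−ω_c),  ω_s=0, ω_r=1
Stage 1: 29(0−ω_c) = −73(1−ω_c)  ⇒  102ω_c = 73  ⇒  ω_c = 73/102
  ⇒ ω_c¹/ω_r¹ = 73/102
Stage 2: N_ring = 17 + 2·11 = 39
Stage 2: 17(ω_s−ω_c) = −39(ω_r−ω_c),  ω_s=0, ω_r=1
Stage 2: 17(0−ω_c) = −39(1−ω_c)  ⇒  56ω_c = 39  ⇒  ω_c = 39/56
  ⇒ ω_c²/ω_r² = 39/56
Coupling ω_r² = ω_c¹ ⇒ overall = 73/102 × 39/56 = 949/1904

949/1904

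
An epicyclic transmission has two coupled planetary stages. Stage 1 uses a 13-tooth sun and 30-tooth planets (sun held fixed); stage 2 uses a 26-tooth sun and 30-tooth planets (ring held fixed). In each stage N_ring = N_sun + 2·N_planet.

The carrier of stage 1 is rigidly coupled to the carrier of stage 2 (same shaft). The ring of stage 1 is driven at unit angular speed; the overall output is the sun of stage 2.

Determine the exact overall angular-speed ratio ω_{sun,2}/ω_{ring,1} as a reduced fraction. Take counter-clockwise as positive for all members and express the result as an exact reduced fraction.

2044/559

Stage 1: N_ring = 13 + 2·30 = 73
Stage 1: 13(ω_s−ω_c) = −73(ω_r−ω_c),  ω_s=0, ω_r=1
Stage 1: 13(0−ω_c) = −73(1−ω_c)  ⇒  86ω_c = 73  ⇒  ω_c = 73/86
  ⇒ ω_c¹/ω_r¹ = 73/86
Stage 2: N_ring = 26 + 2·30 = 86
Stage 2: 26(ω_s−ω_c) = −86(ω_r−ω_c),  ω_r=0, ω_c=1
Stage 2: ω_s = 1 − (86/26)(0−1) = 56/13
  ⇒ ω_s²/ω_c² = 56/13
Coupling ω_c² = ω_c¹ ⇒ overall = 73/86 × 56/13 = 2044/559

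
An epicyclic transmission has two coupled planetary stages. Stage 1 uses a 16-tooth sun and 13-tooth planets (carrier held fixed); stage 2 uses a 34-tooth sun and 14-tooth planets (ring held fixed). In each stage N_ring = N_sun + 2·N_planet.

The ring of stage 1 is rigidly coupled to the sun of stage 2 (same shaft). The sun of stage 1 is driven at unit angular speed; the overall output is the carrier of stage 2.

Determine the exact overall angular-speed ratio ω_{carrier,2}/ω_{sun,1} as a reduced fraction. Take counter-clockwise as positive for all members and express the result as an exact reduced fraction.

Stage 1: N_ring = 16 + 2·13 = 42
Stage 1: 16(ω_s−ω_c) = −42(ω_r−ω_c),  ω_c=0, ω_s=1
Stage 1: ω_r = 0 − (16/42)(1−0) = -8/21
  ⇒ ω_r¹/ω_s¹ = -8/21
Stage 2: N_ring = 34 + 2·14 = 62
Stage 2: 34(ω_s−ω_c) = −62(ω_r−ω_c),  ω_r=0, ω_s=1
Stage 2: 34(1−ω_c) = −62(0−ω_c)  ⇒  96ω_c = 34  ⇒  ω_c = 17/48
  ⇒ ω_c²/ω_s² = 17/48
Coupling ω_s² = ω_r¹ ⇒ overall = -8/21 × 17/48 = -17/126

-17/126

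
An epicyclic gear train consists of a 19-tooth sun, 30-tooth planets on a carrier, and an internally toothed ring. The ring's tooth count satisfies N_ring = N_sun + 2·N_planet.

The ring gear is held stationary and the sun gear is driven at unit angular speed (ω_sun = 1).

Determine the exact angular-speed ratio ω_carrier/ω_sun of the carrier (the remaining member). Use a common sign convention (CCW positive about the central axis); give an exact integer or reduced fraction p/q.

N_ring = 19 + 2·30 = 79
19(ω_s−ω_c) = −79(ω_r−ω_c),  ω_r=0, ω_s=1
19(1−ω_c) = −79(0−ω_c)  ⇒  98ω_c = 19  ⇒  ω_c = 19/98
ω_c/ω_s = 19/98

19/98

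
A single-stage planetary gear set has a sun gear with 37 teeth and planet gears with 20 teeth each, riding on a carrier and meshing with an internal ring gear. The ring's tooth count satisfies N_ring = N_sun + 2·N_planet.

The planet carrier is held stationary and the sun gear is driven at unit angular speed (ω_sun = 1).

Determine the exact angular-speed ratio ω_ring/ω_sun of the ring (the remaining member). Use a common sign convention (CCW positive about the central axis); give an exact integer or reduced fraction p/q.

N_ring = 37 + 2·20 = 77
37(ω_s−ω_c) = −77(ω_r−ω_c),  ω_c=0, ω_s=1
ω_r = 0 − (37/77)(1−0) = -37/77
ω_r/ω_s = -37/77

-37/77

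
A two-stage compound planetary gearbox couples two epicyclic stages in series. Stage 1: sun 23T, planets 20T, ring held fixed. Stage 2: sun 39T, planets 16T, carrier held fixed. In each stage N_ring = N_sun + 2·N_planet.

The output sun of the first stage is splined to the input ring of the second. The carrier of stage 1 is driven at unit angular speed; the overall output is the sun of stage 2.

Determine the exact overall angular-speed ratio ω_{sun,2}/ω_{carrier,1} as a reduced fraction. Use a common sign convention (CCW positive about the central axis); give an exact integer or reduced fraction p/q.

-6106/897

Stage 1: N_ring = 23 + 2·20 = 63
Stage 1: 23(ω_s−ω_c) = −63(ω_r−ω_c),  ω_r=0, ω_c=1
Stage 1: ω_s = 1 − (63/23)(0−1) = 86/23
  ⇒ ω_s¹/ω_c¹ = 86/23
Stage 2: N_ring = 39 + 2·16 = 71
Stage 2: 39(ω_s−ω_c) = −71(ω_r−ω_c),  ω_c=0, ω_r=1
Stage 2: ω_s = 0 − (71/39)(1−0) = -71/39
  ⇒ ω_s²/ω_r² = -71/39
Coupling ω_r² = ω_s¹ ⇒ overall = 86/23 × -71/39 = -6106/897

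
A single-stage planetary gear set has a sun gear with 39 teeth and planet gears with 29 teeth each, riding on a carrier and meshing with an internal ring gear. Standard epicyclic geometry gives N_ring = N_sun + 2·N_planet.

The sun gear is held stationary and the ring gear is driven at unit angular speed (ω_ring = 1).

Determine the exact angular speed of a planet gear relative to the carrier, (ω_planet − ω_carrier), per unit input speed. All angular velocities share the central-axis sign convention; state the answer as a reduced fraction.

3783/3944

N_ring = 39 + 2·29 = 97
39(ω_s−ω_c) = −97(ω_r−ω_c),  ω_s=0, ω_r=1
39(0−ω_c) = −97(1−ω_c)  ⇒  136ω_c = 97  ⇒  ω_c = 97/136
sun–planet: 39·(0−97/136) = −29·(ω_p−ω_c)  ⇒  ω_p−ω_c = −(39/29)·(-97/136) = 3783/3944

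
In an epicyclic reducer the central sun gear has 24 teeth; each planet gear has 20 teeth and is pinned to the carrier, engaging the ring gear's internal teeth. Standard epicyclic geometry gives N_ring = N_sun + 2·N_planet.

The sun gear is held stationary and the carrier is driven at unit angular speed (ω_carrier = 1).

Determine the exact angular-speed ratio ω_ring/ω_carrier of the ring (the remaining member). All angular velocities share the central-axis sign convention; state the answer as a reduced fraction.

N_ring = 24 + 2·20 = 64
24(ω_s−ω_c) = −64(ω_r−ω_c),  ω_s=0, ω_c=1
ω_r = 1 − (24/64)(0−1) = 11/8
ω_r/ω_c = 11/8

11/8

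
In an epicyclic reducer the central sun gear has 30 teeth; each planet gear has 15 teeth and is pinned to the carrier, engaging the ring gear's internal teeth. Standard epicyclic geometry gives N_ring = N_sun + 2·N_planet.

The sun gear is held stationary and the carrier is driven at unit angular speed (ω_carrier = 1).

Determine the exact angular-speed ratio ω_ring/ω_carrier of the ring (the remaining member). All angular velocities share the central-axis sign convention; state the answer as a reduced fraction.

N_ring = 30 + 2·15 = 60
30(ω_s−ω_c) = −60(ω_r−ω_c),  ω_s=0, ω_c=1
ω_r = 1 − (30/60)(0−1) = 3/2
ω_r/ω_c = 3/2

3/2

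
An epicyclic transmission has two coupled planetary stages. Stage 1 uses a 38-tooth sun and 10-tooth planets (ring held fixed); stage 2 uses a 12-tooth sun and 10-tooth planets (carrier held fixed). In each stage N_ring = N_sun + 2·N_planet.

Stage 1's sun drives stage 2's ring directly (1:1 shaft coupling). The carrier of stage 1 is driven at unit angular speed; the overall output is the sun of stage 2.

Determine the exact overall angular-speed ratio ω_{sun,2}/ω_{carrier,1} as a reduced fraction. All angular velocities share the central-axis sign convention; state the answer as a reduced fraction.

-128/19

Stage 1: N_ring = 38 + 2·10 = 58
Stage 1: 38(ω_s−ω_c) = −58(ω_r−ω_c),  ω_r=0, ω_c=1
Stage 1: ω_s = 1 − (58/38)(0−1) = 48/19
  ⇒ ω_s¹/ω_c¹ = 48/19
Stage 2: N_ring = 12 + 2·10 = 32
Stage 2: 12(ω_s−ω_c) = −32(ω_r−ω_c),  ω_c=0, ω_r=1
Stage 2: ω_s = 0 − (32/12)(1−0) = -8/3
  ⇒ ω_s²/ω_r² = -8/3
Coupling ω_r² = ω_s¹ ⇒ overall = 48/19 × -8/3 = -128/19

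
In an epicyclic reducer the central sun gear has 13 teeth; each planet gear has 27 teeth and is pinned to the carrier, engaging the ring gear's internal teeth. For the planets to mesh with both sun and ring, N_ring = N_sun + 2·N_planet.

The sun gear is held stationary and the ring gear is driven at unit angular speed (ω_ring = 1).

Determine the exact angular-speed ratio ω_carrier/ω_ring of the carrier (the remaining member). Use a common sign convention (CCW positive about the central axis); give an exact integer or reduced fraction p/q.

N_ring = 13 + 2·27 = 67
13(ω_s−ω_c) = −67(ω_r−ω_c),  ω_s=0, ω_r=1
13(0−ω_c) = −67(1−ω_c)  ⇒  80ω_c = 67  ⇒  ω_c = 67/80
ω_c/ω_r = 67/80

67/80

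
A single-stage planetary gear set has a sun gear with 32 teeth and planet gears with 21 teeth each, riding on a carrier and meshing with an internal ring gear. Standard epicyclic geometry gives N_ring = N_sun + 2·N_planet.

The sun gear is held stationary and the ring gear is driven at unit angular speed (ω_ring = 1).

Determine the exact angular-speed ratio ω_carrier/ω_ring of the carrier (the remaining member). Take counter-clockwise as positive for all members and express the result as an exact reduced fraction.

37/53

N_ring = 32 + 2·21 = 74
32(ω_s−ω_c) = −74(ω_r−ω_c),  ω_s=0, ω_r=1
32(0−ω_c) = −74(1−ω_c)  ⇒  106ω_c = 74  ⇒  ω_c = 37/53
ω_c/ω_r = 37/53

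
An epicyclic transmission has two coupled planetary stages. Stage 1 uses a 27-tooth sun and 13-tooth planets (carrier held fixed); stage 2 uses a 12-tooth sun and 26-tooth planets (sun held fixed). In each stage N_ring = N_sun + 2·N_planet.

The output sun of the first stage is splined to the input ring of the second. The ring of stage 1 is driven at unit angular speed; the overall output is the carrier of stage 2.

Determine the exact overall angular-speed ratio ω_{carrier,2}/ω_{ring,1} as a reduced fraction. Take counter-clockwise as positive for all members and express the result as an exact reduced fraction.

Stage 1: N_ring = 27 + 2·13 = 53
Stage 1: 27(ω_s−ω_c) = −53(ω_r−ω_c),  ω_c=0, ω_r=1
Stage 1: ω_s = 0 − (53/27)(1−0) = -53/27
  ⇒ ω_s¹/ω_r¹ = -53/27
Stage 2: N_ring = 12 + 2·26 = 64
Stage 2: 12(ω_s−ω_c) = −64(ω_r−ω_c),  ω_s=0, ω_r=1
Stage 2: 12(0−ω_c) = −64(1−ω_c)  ⇒  76ω_c = 64  ⇒  ω_c = 16/19
  ⇒ ω_c²/ω_r² = 16/19
Coupling ω_r² = ω_s¹ ⇒ overall = -53/27 × 16/19 = -848/513

-848/513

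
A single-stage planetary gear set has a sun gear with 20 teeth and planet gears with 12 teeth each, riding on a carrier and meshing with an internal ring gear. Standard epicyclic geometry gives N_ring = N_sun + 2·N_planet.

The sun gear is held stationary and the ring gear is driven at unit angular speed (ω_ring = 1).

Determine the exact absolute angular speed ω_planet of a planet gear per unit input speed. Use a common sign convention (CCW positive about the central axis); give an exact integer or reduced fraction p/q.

11/6

N_ring = 20 + 2·12 = 44
20(ω_s−ω_c) = −44(ω_r−ω_c),  ω_s=0, ω_r=1
20(0−ω_c) = −44(1−ω_c)  ⇒  64ω_c = 44  ⇒  ω_c = 11/16
sun–planet: 20·(0−11/16) = −12·(ω_p−ω_c)  ⇒  ω_p−ω_c = −(20/12)·(-11/16) = 55/48
ω_p = 11/16 + 55/48 = 11/6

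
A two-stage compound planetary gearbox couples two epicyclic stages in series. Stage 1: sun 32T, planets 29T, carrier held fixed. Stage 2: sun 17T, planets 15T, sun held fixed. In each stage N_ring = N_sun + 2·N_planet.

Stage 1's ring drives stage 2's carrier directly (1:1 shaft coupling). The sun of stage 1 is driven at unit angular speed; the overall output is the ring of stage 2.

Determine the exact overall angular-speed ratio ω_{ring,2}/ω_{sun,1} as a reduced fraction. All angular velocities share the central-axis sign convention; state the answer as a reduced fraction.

-1024/2115

Stage 1: N_ring = 32 + 2·29 = 90
Stage 1: 32(ω_s−ω_c) = −90(ω_r−ω_c),  ω_c=0, ω_s=1
Stage 1: ω_r = 0 − (32/90)(1−0) = -16/45
  ⇒ ω_r¹/ω_s¹ = -16/45
Stage 2: N_ring = 17 + 2·15 = 47
Stage 2: 17(ω_s−ω_c) = −47(ω_r−ω_c),  ω_s=0, ω_c=1
Stage 2: ω_r = 1 − (17/47)(0−1) = 64/47
  ⇒ ω_r²/ω_c² = 64/47
Coupling ω_c² = ω_r¹ ⇒ overall = -16/45 × 64/47 = -1024/2115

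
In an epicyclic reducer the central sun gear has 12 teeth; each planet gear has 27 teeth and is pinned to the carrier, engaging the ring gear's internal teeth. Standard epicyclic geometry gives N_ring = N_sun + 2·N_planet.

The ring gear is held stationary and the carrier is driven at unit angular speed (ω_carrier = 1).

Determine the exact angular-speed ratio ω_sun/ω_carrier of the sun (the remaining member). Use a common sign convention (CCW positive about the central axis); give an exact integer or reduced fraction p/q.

N_ring = 12 + 2·27 = 66
12(ω_s−ω_c) = −66(ω_r−ω_c),  ω_r=0, ω_c=1
ω_s = 1 − (66/12)(0−1) = 13/2
ω_s/ω_c = 13/2

13/2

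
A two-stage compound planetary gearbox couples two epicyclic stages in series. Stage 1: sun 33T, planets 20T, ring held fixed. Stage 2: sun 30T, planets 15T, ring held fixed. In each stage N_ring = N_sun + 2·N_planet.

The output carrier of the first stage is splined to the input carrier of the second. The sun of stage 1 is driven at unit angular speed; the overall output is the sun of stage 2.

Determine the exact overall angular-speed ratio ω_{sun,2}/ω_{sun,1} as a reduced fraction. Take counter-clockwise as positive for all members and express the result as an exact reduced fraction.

Stage 1: N_ring = 33 + 2·20 = 73
Stage 1: 33(ω_s−ω_c) = −73(ω_r−ω_c),  ω_r=0, ω_s=1
Stage 1: 33(1−ω_c) = −73(0−ω_c)  ⇒  106ω_c = 33  ⇒  ω_c = 33/106
  ⇒ ω_c¹/ω_s¹ = 33/106
Stage 2: N_ring = 30 + 2·15 = 60
Stage 2: 30(ω_s−ω_c) = −60(ω_r−ω_c),  ω_r=0, ω_c=1
Stage 2: ω_s = 1 − (60/30)(0−1) = 3
  ⇒ ω_s²/ω_c² = 3
Coupling ω_c² = ω_c¹ ⇒ overall = 33/106 × 3 = 99/106

99/106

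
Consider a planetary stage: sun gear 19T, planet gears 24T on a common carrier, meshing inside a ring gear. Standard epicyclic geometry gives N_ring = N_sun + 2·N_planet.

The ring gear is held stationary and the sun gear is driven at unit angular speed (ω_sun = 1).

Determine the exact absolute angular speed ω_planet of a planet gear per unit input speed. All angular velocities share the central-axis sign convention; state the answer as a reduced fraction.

N_ring = 19 + 2·24 = 67
19(ω_s−ω_c) = −67(ω_r−ω_c),  ω_r=0, ω_s=1
19(1−ω_c) = −67(0−ω_c)  ⇒  86ω_c = 19  ⇒  ω_c = 19/86
sun–planet: 19·(1−19/86) = −24·(ω_p−ω_c)  ⇒  ω_p−ω_c = −(19/24)·(67/86) = -1273/2064
ω_p = 19/86 − 1273/2064 = -19/48

-19/48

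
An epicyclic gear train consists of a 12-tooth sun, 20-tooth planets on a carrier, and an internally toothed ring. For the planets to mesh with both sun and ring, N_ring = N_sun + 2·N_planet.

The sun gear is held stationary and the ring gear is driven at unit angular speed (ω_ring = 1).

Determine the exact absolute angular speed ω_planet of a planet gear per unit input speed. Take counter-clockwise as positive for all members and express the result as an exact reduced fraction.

13/10

N_ring = 12 + 2·20 = 52
12(ω_s−ω_c) = −52(ω_r−ω_c),  ω_s=0, ω_r=1
12(0−ω_c) = −52(1−ω_c)  ⇒  64ω_c = 52  ⇒  ω_c = 13/16
sun–planet: 12·(0−13/16) = −20·(ω_p−ω_c)  ⇒  ω_p−ω_c = −(12/20)·(-13/16) = 39/80
ω_p = 13/16 + 39/80 = 13/10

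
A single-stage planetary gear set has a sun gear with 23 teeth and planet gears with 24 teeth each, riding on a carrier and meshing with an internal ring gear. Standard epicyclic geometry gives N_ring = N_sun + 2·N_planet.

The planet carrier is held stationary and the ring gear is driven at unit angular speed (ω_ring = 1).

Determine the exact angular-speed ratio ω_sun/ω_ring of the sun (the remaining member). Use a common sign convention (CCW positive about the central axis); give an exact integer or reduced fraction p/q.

-71/23

N_ring = 23 + 2·24 = 71
23(ω_s−ω_c) = −71(ω_r−ω_c),  ω_c=0, ω_r=1
ω_s = 0 − (71/23)(1−0) = -71/23
ω_s/ω_r = -71/23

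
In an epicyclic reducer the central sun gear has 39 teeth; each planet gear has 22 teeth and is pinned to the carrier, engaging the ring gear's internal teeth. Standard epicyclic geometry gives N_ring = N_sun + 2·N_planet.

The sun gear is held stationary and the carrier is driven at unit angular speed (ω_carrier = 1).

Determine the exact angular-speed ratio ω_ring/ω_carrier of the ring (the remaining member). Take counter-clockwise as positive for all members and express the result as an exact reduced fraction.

N_ring = 39 + 2·22 = 83
39(ω_s−ω_c) = −83(ω_r−ω_c),  ω_s=0, ω_c=1
ω_r = 1 − (39/83)(0−1) = 122/83
ω_r/ω_c = 122/83

122/83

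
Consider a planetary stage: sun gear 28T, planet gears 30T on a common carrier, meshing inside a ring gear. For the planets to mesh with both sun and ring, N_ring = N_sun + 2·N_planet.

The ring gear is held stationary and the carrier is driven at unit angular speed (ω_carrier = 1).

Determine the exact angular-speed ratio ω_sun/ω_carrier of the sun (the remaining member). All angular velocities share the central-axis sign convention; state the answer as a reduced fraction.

N_ring = 28 + 2·30 = 88
28(ω_s−ω_c) = −88(ω_r−ω_c),  ω_r=0, ω_c=1
ω_s = 1 − (88/28)(0−1) = 29/7
ω_s/ω_c = 29/7

29/7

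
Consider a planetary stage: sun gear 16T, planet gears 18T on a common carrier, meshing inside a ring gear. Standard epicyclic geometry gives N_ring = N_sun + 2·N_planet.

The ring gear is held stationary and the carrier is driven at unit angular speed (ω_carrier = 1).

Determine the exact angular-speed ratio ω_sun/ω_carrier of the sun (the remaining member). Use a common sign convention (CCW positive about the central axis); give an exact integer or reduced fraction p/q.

17/4

N_ring = 16 + 2·18 = 52
16(ω_s−ω_c) = −52(ω_r−ω_c),  ω_r=0, ω_c=1
ω_s = 1 − (52/16)(0−1) = 17/4
ω_s/ω_c = 17/4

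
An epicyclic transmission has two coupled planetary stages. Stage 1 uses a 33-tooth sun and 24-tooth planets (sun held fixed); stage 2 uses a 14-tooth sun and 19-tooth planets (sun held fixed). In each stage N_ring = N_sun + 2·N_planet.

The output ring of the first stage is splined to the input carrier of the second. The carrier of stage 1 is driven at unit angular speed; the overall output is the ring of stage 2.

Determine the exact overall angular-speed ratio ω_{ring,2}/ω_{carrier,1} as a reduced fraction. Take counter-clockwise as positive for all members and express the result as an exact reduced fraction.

209/117

Stage 1: N_ring = 33 + 2·24 = 81
Stage 1: 33(ω_s−ω_c) = −81(ω_r−ω_c),  ω_s=0, ω_c=1
Stage 1: ω_r = 1 − (33/81)(0−1) = 38/27
  ⇒ ω_r¹/ω_c¹ = 38/27
Stage 2: N_ring = 14 + 2·19 = 52
Stage 2: 14(ω_s−ω_c) = −52(ω_r−ω_c),  ω_s=0, ω_c=1
Stage 2: ω_r = 1 − (14/52)(0−1) = 33/26
  ⇒ ω_r²/ω_c² = 33/26
Coupling ω_c² = ω_r¹ ⇒ overall = 38/27 × 33/26 = 209/117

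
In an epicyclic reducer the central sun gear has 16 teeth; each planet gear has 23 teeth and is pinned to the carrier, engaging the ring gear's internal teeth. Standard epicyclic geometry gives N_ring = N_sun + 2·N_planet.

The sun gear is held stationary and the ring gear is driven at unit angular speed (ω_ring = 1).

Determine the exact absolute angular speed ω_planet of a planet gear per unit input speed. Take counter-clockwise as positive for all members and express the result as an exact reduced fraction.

N_ring = 16 + 2·23 = 62
16(ω_s−ω_c) = −62(ω_r−ω_c),  ω_s=0, ω_r=1
16(0−ω_c) = −62(1−ω_c)  ⇒  78ω_c = 62  ⇒  ω_c = 31/39
sun–planet: 16·(0−31/39) = −23·(ω_p−ω_c)  ⇒  ω_p−ω_c = −(16/23)·(-31/39) = 496/897
ω_p = 31/39 + 496/897 = 31/23

31/23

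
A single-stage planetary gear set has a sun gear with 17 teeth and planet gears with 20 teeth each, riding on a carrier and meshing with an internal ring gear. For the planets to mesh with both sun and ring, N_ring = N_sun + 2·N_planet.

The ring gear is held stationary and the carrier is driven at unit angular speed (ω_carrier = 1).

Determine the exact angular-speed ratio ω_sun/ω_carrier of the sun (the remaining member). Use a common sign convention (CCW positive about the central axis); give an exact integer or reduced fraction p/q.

N_ring = 17 + 2·20 = 57
17(ω_s−ω_c) = −57(ω_r−ω_c),  ω_r=0, ω_c=1
ω_s = 1 − (57/17)(0−1) = 74/17
ω_s/ω_c = 74/17

74/17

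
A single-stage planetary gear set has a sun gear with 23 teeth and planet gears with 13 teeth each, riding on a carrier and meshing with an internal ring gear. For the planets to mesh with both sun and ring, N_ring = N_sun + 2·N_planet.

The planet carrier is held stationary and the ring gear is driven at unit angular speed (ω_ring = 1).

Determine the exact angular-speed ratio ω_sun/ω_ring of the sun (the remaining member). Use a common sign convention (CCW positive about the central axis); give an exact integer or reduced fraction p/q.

-49/23

N_ring = 23 + 2·13 = 49
23(ω_s−ω_c) = −49(ω_r−ω_c),  ω_c=0, ω_r=1
ω_s = 0 − (49/23)(1−0) = -49/23
ω_s/ω_r = -49/23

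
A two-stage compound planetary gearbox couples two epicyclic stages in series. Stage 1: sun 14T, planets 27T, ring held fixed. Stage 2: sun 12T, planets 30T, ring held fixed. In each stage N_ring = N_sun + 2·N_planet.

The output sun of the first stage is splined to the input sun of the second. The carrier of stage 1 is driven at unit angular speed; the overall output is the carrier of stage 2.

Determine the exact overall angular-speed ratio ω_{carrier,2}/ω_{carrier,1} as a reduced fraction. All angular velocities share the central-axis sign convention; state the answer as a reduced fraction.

Stage 1: N_ring = 14 + 2·27 = 68
Stage 1: 14(ω_s−ω_c) = −68(ω_r−ω_c),  ω_r=0, ω_c=1
Stage 1: ω_s = 1 − (68/14)(0−1) = 41/7
  ⇒ ω_s¹/ω_c¹ = 41/7
Stage 2: N_ring = 12 + 2·30 = 72
Stage 2: 12(ω_s−ω_c) = −72(ω_r−ω_c),  ω_r=0, ω_s=1
Stage 2: 12(1−ω_c) = −72(0−ω_c)  ⇒  84ω_c = 12  ⇒  ω_c = 1/7
  ⇒ ω_c²/ω_s² = 1/7
Coupling ω_s² = ω_s¹ ⇒ overall = 41/7 × 1/7 = 41/49

41/49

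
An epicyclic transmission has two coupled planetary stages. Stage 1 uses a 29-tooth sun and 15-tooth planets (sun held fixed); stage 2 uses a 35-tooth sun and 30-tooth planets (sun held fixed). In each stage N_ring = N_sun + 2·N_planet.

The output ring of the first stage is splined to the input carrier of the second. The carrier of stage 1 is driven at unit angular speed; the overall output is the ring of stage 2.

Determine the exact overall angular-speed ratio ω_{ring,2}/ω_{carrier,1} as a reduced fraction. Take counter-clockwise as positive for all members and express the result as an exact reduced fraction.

2288/1121

Stage 1: N_ring = 29 + 2·15 = 59
Stage 1: 29(ω_s−ω_c) = −59(ω_r−ω_c),  ω_s=0, ω_c=1
Stage 1: ω_r = 1 − (29/59)(0−1) = 88/59
  ⇒ ω_r¹/ω_c¹ = 88/59
Stage 2: N_ring = 35 + 2·30 = 95
Stage 2: 35(ω_s−ω_c) = −95(ω_r−ω_c),  ω_s=0, ω_c=1
Stage 2: ω_r = 1 − (35/95)(0−1) = 26/19
  ⇒ ω_r²/ω_c² = 26/19
Coupling ω_c² = ω_r¹ ⇒ overall = 88/59 × 26/19 = 2288/1121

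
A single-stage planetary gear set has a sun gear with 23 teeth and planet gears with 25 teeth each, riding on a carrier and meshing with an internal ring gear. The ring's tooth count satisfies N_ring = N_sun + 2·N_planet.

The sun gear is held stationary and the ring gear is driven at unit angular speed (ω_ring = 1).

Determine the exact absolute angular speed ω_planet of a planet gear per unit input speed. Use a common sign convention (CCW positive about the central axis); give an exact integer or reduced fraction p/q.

73/50

N_ring = 23 + 2·25 = 73
23(ω_s−ω_c) = −73(ω_r−ω_c),  ω_s=0, ω_r=1
23(0−ω_c) = −73(1−ω_c)  ⇒  96ω_c = 73  ⇒  ω_c = 73/96
sun–planet: 23·(0−73/96) = −25·(ω_p−ω_c)  ⇒  ω_p−ω_c = −(23/25)·(-73/96) = 1679/2400
ω_p = 73/96 + 1679/2400 = 73/50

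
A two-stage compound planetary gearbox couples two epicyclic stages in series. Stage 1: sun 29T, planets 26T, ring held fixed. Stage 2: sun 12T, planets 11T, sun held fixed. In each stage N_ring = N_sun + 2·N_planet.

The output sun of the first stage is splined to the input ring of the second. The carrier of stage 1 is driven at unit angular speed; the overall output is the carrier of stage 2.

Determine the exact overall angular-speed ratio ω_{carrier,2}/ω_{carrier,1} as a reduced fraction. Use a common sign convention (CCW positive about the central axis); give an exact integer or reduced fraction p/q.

Stage 1: N_ring = 29 + 2·26 = 81
Stage 1: 29(ω_s−ω_c) = −81(ω_r−ω_c),  ω_r=0, ω_c=1
Stage 1: ω_s = 1 − (81/29)(0−1) = 110/29
  ⇒ ω_s¹/ω_c¹ = 110/29
Stage 2: N_ring = 12 + 2·11 = 34
Stage 2: 12(ω_s−ω_c) = −34(ω_r−ω_c),  ω_s=0, ω_r=1
Stage 2: 12(0−ω_c) = −34(1−ω_c)  ⇒  46ω_c = 34  ⇒  ω_c = 17/23
  ⇒ ω_c²/ω_r² = 17/23
Coupling ω_r² = ω_s¹ ⇒ overall = 110/29 × 17/23 = 1870/667

1870/667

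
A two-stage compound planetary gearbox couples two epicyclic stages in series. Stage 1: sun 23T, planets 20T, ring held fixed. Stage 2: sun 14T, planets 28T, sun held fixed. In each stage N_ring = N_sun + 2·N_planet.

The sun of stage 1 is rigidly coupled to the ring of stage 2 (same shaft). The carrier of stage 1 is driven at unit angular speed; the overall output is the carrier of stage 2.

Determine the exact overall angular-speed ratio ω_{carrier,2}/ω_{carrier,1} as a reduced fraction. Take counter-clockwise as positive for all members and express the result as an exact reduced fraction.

Stage 1: N_ring = 23 + 2·20 = 63
Stage 1: 23(ω_s−ω_c) = −63(ω_r−ω_c),  ω_r=0, ω_c=1
Stage 1: ω_s = 1 − (63/23)(0−1) = 86/23
  ⇒ ω_s¹/ω_c¹ = 86/23
Stage 2: N_ring = 14 + 2·28 = 70
Stage 2: 14(ω_s−ω_c) = −70(ω_r−ω_c),  ω_s=0, ω_r=1
Stage 2: 14(0−ω_c) = −70(1−ω_c)  ⇒  84ω_c = 70  ⇒  ω_c = 5/6
  ⇒ ω_c²/ω_r² = 5/6
Coupling ω_r² = ω_s¹ ⇒ overall = 86/23 × 5/6 = 215/69

215/69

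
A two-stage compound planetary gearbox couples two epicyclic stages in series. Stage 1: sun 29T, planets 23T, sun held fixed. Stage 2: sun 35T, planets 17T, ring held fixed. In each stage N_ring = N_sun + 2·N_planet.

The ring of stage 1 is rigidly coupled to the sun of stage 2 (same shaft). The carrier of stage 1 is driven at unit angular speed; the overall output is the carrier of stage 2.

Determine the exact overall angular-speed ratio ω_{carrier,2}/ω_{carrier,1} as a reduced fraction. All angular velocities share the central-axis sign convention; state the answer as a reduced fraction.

Stage 1: N_ring = 29 + 2·23 = 75
Stage 1: 29(ω_s−ω_c) = −75(ω_r−ω_c),  ω_s=0, ω_c=1
Stage 1: ω_r = 1 − (29/75)(0−1) = 104/75
  ⇒ ω_r¹/ω_c¹ = 104/75
Stage 2: N_ring = 35 + 2·17 = 69
Stage 2: 35(ω_s−ω_c) = −69(ω_r−ω_c),  ω_r=0, ω_s=1
Stage 2: 35(1−ω_c) = −69(0−ω_c)  ⇒  104ω_c = 35  ⇒  ω_c = 35/104
  ⇒ ω_c²/ω_s² = 35/104
Coupling ω_s² = ω_r¹ ⇒ overall = 104/75 × 35/104 = 7/15

7/15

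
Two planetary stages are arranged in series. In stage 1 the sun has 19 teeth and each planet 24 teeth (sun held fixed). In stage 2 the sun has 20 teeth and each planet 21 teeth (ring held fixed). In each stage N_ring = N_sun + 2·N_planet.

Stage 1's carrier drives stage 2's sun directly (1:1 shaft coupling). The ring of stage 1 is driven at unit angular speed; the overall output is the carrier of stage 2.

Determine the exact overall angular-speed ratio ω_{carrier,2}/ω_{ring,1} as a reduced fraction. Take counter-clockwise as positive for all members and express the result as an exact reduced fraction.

335/1763

Stage 1: N_ring = 19 + 2·24 = 67
Stage 1: 19(ω_s−ω_c) = −67(ω_r−ω_c),  ω_s=0, ω_r=1
Stage 1: 19(0−ω_c) = −67(1−ω_c)  ⇒  86ω_c = 67  ⇒  ω_c = 67/86
  ⇒ ω_c¹/ω_r¹ = 67/86
Stage 2: N_ring = 20 + 2·21 = 62
Stage 2: 20(ω_s−ω_c) = −62(ω_r−ω_c),  ω_r=0, ω_s=1
Stage 2: 20(1−ω_c) = −62(0−ω_c)  ⇒  82ω_c = 20  ⇒  ω_c = 10/41
  ⇒ ω_c²/ω_s² = 10/41
Coupling ω_s² = ω_c¹ ⇒ overall = 67/86 × 10/41 = 335/1763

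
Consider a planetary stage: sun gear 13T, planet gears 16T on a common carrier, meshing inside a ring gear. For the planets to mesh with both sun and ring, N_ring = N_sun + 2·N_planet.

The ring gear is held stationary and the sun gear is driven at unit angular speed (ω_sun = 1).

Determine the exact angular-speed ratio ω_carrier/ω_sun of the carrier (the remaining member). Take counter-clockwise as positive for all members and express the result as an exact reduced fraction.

N_ring = 13 + 2·16 = 45
13(ω_s−ω_c) = −45(ω_r−ω_c),  ω_r=0, ω_s=1
13(1−ω_c) = −45(0−ω_c)  ⇒  58ω_c = 13  ⇒  ω_c = 13/58
ω_c/ω_s = 13/58

13/58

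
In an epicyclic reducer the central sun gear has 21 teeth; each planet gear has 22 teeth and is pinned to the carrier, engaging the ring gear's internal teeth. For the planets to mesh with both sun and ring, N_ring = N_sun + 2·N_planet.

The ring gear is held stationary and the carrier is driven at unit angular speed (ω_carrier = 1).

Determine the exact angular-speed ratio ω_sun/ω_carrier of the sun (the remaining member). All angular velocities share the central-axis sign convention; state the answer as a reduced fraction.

86/21

N_ring = 21 + 2·22 = 65
21(ω_s−ω_c) = −65(ω_r−ω_c),  ω_r=0, ω_c=1
ω_s = 1 − (65/21)(0−1) = 86/21
ω_s/ω_c = 86/21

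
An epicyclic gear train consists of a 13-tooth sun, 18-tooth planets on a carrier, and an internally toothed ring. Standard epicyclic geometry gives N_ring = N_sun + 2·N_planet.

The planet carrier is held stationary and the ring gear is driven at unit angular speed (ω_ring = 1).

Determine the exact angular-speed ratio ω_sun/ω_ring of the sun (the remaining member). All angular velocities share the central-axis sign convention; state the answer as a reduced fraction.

N_ring = 13 + 2·18 = 49
13(ω_s−ω_c) = −49(ω_r−ω_c),  ω_c=0, ω_r=1
ω_s = 0 − (49/13)(1−0) = -49/13
ω_s/ω_r = -49/13

-49/13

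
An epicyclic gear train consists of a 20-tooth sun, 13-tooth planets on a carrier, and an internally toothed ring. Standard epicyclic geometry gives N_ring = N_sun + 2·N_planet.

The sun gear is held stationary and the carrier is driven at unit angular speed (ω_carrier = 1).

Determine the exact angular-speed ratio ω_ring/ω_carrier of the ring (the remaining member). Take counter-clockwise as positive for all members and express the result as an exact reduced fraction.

33/23

N_ring = 20 + 2·13 = 46
20(ω_s−ω_c) = −46(ω_r−ω_c),  ω_s=0, ω_c=1
ω_r = 1 − (20/46)(0−1) = 33/23
ω_r/ω_c = 33/23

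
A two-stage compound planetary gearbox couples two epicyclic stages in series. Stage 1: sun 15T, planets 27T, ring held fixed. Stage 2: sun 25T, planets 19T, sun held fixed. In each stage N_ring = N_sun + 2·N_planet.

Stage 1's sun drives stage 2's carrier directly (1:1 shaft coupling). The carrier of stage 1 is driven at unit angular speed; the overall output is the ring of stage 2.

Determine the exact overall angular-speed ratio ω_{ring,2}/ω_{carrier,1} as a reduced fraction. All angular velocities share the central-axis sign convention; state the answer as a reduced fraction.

352/45

Stage 1: N_ring = 15 + 2·27 = 69
Stage 1: 15(ω_s−ω_c) = −69(ω_r−ω_c),  ω_r=0, ω_c=1
Stage 1: ω_s = 1 − (69/15)(0−1) = 28/5
  ⇒ ω_s¹/ω_c¹ = 28/5
Stage 2: N_ring = 25 + 2·19 = 63
Stage 2: 25(ω_s−ω_c) = −63(ω_r−ω_c),  ω_s=0, ω_c=1
Stage 2: ω_r = 1 − (25/63)(0−1) = 88/63
  ⇒ ω_r²/ω_c² = 88/63
Coupling ω_c² = ω_s¹ ⇒ overall = 28/5 × 88/63 = 352/45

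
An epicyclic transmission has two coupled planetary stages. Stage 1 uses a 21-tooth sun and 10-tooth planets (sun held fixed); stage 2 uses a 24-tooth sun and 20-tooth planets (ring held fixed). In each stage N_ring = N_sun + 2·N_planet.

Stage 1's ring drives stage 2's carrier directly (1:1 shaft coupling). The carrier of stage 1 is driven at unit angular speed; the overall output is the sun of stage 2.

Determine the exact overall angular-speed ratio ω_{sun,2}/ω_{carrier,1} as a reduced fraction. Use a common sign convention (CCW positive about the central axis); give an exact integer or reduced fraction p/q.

682/123

Stage 1: N_ring = 21 + 2·10 = 41
Stage 1: 21(ω_s−ω_c) = −41(ω_r−ω_c),  ω_s=0, ω_c=1
Stage 1: ω_r = 1 − (21/41)(0−1) = 62/41
  ⇒ ω_r¹/ω_c¹ = 62/41
Stage 2: N_ring = 24 + 2·20 = 64
Stage 2: 24(ω_s−ω_c) = −64(ω_r−ω_c),  ω_r=0, ω_c=1
Stage 2: ω_s = 1 − (64/24)(0−1) = 11/3
  ⇒ ω_s²/ω_c² = 11/3
Coupling ω_c² = ω_r¹ ⇒ overall = 62/41 × 11/3 = 682/123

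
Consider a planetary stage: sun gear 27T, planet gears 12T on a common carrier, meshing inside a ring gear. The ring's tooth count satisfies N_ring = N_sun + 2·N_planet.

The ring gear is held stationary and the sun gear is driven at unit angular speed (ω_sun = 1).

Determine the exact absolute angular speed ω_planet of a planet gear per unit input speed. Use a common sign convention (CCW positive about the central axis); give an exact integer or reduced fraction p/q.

N_ring = 27 + 2·12 = 51
27(ω_s−ω_c) = −51(ω_r−ω_c),  ω_r=0, ω_s=1
27(1−ω_c) = −51(0−ω_c)  ⇒  78ω_c = 27  ⇒  ω_c = 9/26
sun–planet: 27·(1−9/26) = −12·(ω_p−ω_c)  ⇒  ω_p−ω_c = −(27/12)·(17/26) = -153/104
ω_p = 9/26 − 153/104 = -9/8

-9/8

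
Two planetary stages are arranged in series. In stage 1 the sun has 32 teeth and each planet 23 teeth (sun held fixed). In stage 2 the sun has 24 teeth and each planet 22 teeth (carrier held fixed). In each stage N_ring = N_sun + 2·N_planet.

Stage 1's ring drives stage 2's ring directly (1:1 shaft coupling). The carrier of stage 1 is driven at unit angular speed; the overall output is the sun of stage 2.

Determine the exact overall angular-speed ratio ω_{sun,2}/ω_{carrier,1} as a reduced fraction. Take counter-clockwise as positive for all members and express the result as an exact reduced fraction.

-935/234

Stage 1: N_ring = 32 + 2·23 = 78
Stage 1: 32(ω_s−ω_c) = −78(ω_r−ω_c),  ω_s=0, ω_c=1
Stage 1: ω_r = 1 − (32/78)(0−1) = 55/39
  ⇒ ω_r¹/ω_c¹ = 55/39
Stage 2: N_ring = 24 + 2·22 = 68
Stage 2: 24(ω_s−ω_c) = −68(ω_r−ω_c),  ω_c=0, ω_r=1
Stage 2: ω_s = 0 − (68/24)(1−0) = -17/6
  ⇒ ω_s²/ω_r² = -17/6
Coupling ω_r² = ω_r¹ ⇒ overall = 55/39 × -17/6 = -935/234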